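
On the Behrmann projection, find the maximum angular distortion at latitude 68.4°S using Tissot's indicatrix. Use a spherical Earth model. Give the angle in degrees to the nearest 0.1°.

The Behrmann projection is cylindrical equal-area with φ₀ = 30°. Cylindrical equal-area (φ₀ = 30°): h = cos φ / cos 30° along meridians, k = cos 30° / cos φ along parallels; h·k = 1.
At 68.4°: h = 0.4251, k = 2.353; principal scales a = 2.353, b = 0.4251.
sin(ω/2) = (a − b)/(a + b) = 1.927/2.778 = 0.6939, so ω = 2 arcsin(0.6939) ≈ 87.9°.

87.9°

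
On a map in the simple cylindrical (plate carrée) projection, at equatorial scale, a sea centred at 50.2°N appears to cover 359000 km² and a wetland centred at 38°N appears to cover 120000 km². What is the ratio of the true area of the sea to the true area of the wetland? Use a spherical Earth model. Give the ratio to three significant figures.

Plate carrée has h = 1 and k = sec φ, giving areal scale sec φ; true area = (apparent area) · cos φ.
True area of sea: 359000 × cos(50.2°) = 359000 × 0.6401 = 229800 km².
True area of wetland: 120000 × cos(38°) = 120000 × 0.7880 = 94560 km².
Ratio = 229800 / 94560 ≈ 2.43.

2.43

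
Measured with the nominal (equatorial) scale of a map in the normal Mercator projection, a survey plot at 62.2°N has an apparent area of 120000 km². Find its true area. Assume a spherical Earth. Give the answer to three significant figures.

26100 km²

The Mercator projection is conformal; its linear scale factor is the same in every direction and equals sec φ = 1/cos φ.
Areal scale = k² = sec²φ = 1/cos²(62.2°) = 1/0.4664² = 4.597.
True area = apparent / (areal scale) = 120000 / 4.597 ≈ 26100 km².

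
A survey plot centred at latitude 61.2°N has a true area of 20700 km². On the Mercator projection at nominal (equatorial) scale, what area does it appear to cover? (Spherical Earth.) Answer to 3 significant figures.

The Mercator projection is conformal; its linear scale factor is the same in every direction and equals sec φ = 1/cos φ.
Areal scale = k² = sec²φ = 1/cos²(61.2°) = 1/0.4818² = 4.309.
Apparent area = 20700 × 4.309 ≈ 89200 km².

89200 km²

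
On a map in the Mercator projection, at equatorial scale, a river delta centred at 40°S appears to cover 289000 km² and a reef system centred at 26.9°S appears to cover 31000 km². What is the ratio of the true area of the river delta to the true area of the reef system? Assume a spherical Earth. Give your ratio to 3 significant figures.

Since Mercator area scale is 1/cos²φ, the true area equals the apparent area multiplied by cos²φ.
True area of river delta: 289000 × cos²(40°) = 289000 × 0.5868 = 169600 km².
True area of reef system: 31000 × cos²(26.9°) = 31000 × 0.7953 = 24650 km².
Ratio = 169600 / 24650 ≈ 6.88.

6.88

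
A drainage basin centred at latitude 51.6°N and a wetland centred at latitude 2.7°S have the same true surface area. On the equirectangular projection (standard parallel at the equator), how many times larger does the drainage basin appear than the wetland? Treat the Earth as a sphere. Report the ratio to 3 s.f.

In the plate carrée (x = Rλ, y = Rφ), meridians are true-scale (h = 1) and parallels are stretched by k = sec φ.
Areal scale at 51.6°: h·k = 1.000 × 1.610 = 1.610.
Areal scale at 2.7°: h·k = 1.000 × 1.001 = 1.001.
Ratio = 1.610/1.001 ≈ 1.61.

1.61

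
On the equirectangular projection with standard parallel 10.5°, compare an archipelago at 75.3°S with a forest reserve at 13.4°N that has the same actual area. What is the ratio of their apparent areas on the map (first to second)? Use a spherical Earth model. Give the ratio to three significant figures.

With standard parallel φ₀ = 10.5°, the equirectangular projection gives x = Rλ cos φ₀, y = Rφ, so h = 1 and k = cos 10.5° / cos φ.
Areal scale at 75.3°: h·k = 1.000 × 3.875 = 3.875.
Areal scale at 13.4°: h·k = 1.000 × 1.011 = 1.011.
Ratio = 3.875/1.011 ≈ 3.83.

3.83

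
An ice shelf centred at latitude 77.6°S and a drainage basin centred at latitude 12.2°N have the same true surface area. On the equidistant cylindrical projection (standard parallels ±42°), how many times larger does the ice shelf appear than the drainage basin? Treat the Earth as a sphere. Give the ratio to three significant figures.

4.55

The equidistant cylindrical projection with φ₀ = 42° has h = 1 (meridians true) and k = cos φ₀ / cos φ along parallels.
Areal scale at 77.6°: h·k = 1.000 × 3.461 = 3.461.
Areal scale at 12.2°: h·k = 1.000 × 0.7603 = 0.7603.
Ratio = 3.461/0.7603 ≈ 4.55.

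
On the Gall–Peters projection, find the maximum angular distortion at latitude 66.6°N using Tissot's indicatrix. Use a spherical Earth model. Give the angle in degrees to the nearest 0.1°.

The Gall–Peters projection is cylindrical equal-area with φ₀ = 45°. For cylindrical equal-area with standard parallel φ₀, h = cos φ / cos φ₀ and k = cos φ₀ / cos φ, so h·k = 1.
At 66.6°: h = 0.5617, k = 1.780; principal scales a = 1.780, b = 0.5617.
sin(ω/2) = (a − b)/(a + b) = 1.219/2.342 = 0.5204, so ω = 2 arcsin(0.5204) ≈ 62.7°.

62.7°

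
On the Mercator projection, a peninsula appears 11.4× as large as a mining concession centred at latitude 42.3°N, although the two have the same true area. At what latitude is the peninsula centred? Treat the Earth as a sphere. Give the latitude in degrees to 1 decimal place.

On Mercator, (apparent₁)/(apparent₂) = sec²φ₁ / sec²φ₂ when true areas are equal.
cos²φ₂ / cos²φ₁ = 11.4  ⇒  cos φ₁ = cos 42.3° / √11.4 = 0.7396/3.376 = 0.2191.
φ₁ = arccos(0.2191) ≈ 77.3°.

77.3°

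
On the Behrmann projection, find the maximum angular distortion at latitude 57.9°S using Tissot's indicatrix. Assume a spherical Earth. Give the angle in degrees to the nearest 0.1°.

Behrmann is a cylindrical equal-area projection with standard parallels at ±30°. Cylindrical equal-area (φ₀ = 30°): h = cos φ / cos 30° along meridians, k = cos 30° / cos φ along parallels; h·k = 1.
At 57.9°: h = 0.6136, k = 1.630; principal scales a = 1.630, b = 0.6136.
sin(ω/2) = (a − b)/(a + b) = 1.016/2.243 = 0.4529, so ω = 2 arcsin(0.4529) ≈ 53.9°.

53.9°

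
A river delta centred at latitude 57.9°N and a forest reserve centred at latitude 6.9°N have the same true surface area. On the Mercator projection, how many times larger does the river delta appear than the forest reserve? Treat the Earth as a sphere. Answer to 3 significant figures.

Mercator areal scale is sec²φ.
At 57.9°: sec²(57.9°) = 1/0.5314² = 3.541.
At 6.9°: sec²(6.9°) = 1/0.9928² = 1.015.
Ratio = 3.541/1.015 = cos²(6.9°)/cos²(57.9°) ≈ 3.49.

3.49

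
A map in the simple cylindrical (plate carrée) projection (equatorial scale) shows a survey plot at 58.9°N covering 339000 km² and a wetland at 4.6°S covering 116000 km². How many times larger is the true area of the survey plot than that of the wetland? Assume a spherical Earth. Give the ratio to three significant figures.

Plate carrée has h = 1 and k = sec φ, giving areal scale sec φ; true area = (apparent area) · cos φ.
True area of survey plot: 339000 × cos(58.9°) = 339000 × 0.5165 = 175100 km².
True area of wetland: 116000 × cos(4.6°) = 116000 × 0.9968 = 115600 km².
Ratio = 175100 / 115600 ≈ 1.51.

1.51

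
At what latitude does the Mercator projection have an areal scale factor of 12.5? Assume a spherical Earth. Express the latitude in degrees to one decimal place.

Mercator areal scale is sec²φ.
sec²φ = 12.5  ⇒  cos²φ = 0.08000  ⇒  cos φ = 0.2828.
φ = arccos(0.2828) ≈ 73.6°.

73.6°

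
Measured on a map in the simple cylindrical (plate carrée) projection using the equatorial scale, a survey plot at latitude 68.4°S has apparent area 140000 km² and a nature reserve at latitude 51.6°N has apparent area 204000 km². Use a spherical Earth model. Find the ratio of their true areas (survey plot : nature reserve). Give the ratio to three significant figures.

On the plate carrée, areal scale = h·k = 1 × sec φ, so true area = apparent × cos φ.
True area of survey plot: 140000 × cos(68.4°) = 140000 × 0.3681 = 51540 km².
True area of nature reserve: 204000 × cos(51.6°) = 204000 × 0.6211 = 126700 km².
Ratio = 51540 / 126700 ≈ 0.407.

0.407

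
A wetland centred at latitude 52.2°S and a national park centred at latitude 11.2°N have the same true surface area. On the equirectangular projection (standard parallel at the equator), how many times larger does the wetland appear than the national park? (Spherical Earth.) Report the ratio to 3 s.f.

For the equirectangular projection with φ₀ = 0 (plate carrée), h = 1 along meridians and k = sec φ along parallels.
Areal scale at 52.2°: h·k = 1.000 × 1.632 = 1.632.
Areal scale at 11.2°: h·k = 1.000 × 1.019 = 1.019.
Ratio = 1.632/1.019 ≈ 1.60.

1.60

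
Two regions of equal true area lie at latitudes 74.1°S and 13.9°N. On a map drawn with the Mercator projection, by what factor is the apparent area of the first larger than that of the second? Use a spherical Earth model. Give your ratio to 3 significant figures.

Mercator is conformal with k = sec φ, so areal scale = k² = sec²φ.
At 74.1°: sec²(74.1°) = 1/0.2740² = 13.32.
At 13.9°: sec²(13.9°) = 1/0.9707² = 1.061.
Ratio = 13.32/1.061 = cos²(13.9°)/cos²(74.1°) ≈ 12.6.

12.6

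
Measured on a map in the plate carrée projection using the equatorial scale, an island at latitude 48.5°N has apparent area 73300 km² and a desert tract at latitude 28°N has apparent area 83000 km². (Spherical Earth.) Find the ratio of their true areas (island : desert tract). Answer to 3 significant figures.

0.663

Plate carrée has h = 1 and k = sec φ, giving areal scale sec φ; true area = (apparent area) · cos φ.
True area of island: 73300 × cos(48.5°) = 73300 × 0.6626 = 48570 km².
True area of desert tract: 83000 × cos(28°) = 83000 × 0.8829 = 73280 km².
Ratio = 48570 / 73280 ≈ 0.663.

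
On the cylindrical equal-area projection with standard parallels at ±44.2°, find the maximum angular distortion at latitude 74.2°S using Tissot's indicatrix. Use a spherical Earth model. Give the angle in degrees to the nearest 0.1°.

For cylindrical equal-area with standard parallel φ₀, h = cos φ / cos φ₀ and k = cos φ₀ / cos φ, so h·k = 1.
At 74.2°: h = 0.3798, k = 2.633; principal scales a = 2.633, b = 0.3798.
sin(ω/2) = (a − b)/(a + b) = 2.253/3.013 = 0.7479, so ω = 2 arcsin(0.7479) ≈ 96.8°.

96.8°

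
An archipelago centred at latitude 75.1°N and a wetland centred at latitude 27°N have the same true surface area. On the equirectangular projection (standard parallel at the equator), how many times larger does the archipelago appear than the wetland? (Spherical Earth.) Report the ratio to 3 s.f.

In the plate carrée (x = Rλ, y = Rφ), meridians are true-scale (h = 1) and parallels are stretched by k = sec φ.
Areal scale at 75.1°: h·k = 1.000 × 3.889 = 3.889.
Areal scale at 27°: h·k = 1.000 × 1.122 = 1.122.
Ratio = 3.889/1.122 ≈ 3.47.

3.47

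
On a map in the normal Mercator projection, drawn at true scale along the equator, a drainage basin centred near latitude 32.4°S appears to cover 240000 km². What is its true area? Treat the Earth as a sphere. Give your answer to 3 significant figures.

For Mercator, h = k = sec φ (a conformal cylindrical projection has a single point scale, 1/cos φ).
Areal scale = k² = sec²φ = 1/cos²(32.4°) = 1/0.8443² = 1.403.
True area = apparent / (areal scale) = 240000 / 1.403 ≈ 171000 km².

171000 km²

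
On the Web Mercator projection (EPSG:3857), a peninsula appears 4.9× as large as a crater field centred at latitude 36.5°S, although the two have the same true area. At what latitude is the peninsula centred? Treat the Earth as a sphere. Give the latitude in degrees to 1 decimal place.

68.7°

On Mercator, (apparent₁)/(apparent₂) = sec²φ₁ / sec²φ₂ when true areas are equal.
cos²φ₂ / cos²φ₁ = 4.9  ⇒  cos φ₁ = cos 36.5° / √4.9 = 0.8039/2.214 = 0.3631.
φ₁ = arccos(0.3631) ≈ 68.7°.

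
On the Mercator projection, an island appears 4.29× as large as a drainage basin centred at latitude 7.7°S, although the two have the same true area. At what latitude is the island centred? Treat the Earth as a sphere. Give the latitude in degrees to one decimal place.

61.4°

On Mercator, (apparent₁)/(apparent₂) = sec²φ₁ / sec²φ₂ when true areas are equal.
cos²φ₂ / cos²φ₁ = 4.29  ⇒  cos φ₁ = cos 7.7° / √4.29 = 0.9910/2.071 = 0.4785.
φ₁ = arccos(0.4785) ≈ 61.4°.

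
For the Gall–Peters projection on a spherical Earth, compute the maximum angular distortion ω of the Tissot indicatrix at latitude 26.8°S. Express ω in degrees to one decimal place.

Gall–Peters is a cylindrical equal-area projection with standard parallels at ±45°. A cylindrical equal-area projection with standard parallel φ₀ has meridian scale h = cos φ / cos φ₀ and parallel scale k = cos φ₀ / cos φ (so areas are preserved, h·k = 1).
At 26.8°: h = 1.262, k = 0.7922; principal scales a = 1.262, b = 0.7922.
sin(ω/2) = (a − b)/(a + b) = 0.4701/2.055 = 0.2288, so ω = 2 arcsin(0.2288) ≈ 26.5°.

26.5°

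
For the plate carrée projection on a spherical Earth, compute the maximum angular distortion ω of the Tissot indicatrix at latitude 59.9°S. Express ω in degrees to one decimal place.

38.8°

Plate carrée maps x = Rλ, y = Rφ. The meridian scale is h = 1 and the parallel scale is k = 1/cos φ = sec φ.
At 59.9°: h = 1.000, k = 1.994; principal scales a = 1.994, b = 1.000.
sin(ω/2) = (a − b)/(a + b) = 0.9940/2.994 = 0.3320, so ω = 2 arcsin(0.3320) ≈ 38.8°.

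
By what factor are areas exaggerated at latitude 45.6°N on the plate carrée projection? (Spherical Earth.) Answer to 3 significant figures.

In the plate carrée (x = Rλ, y = Rφ), meridians are true-scale (h = 1) and parallels are stretched by k = sec φ.
Areal scale = h·k = 1 × sec φ; at 45.6°, h = 1.000, k = 1.429, so h·k = 1.429.

1.43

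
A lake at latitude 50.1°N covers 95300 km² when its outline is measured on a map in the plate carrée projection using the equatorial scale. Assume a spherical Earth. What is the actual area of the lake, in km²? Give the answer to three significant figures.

61100 km²

Plate carrée maps x = Rλ, y = Rφ. The meridian scale is h = 1 and the parallel scale is k = 1/cos φ = sec φ.
Areal scale = h·k = 1 × sec φ; at 50.1°, h = 1.000, k = 1.559, so h·k = 1.559.
True area = apparent / (areal scale) = 95300 / 1.559 ≈ 61100 km².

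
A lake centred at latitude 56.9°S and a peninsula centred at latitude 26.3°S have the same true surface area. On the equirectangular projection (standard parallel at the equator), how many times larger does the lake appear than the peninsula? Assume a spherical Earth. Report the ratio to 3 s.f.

In the plate carrée (x = Rλ, y = Rφ), meridians are true-scale (h = 1) and parallels are stretched by k = sec φ.
Areal scale at 56.9°: h·k = 1.000 × 1.831 = 1.831.
Areal scale at 26.3°: h·k = 1.000 × 1.115 = 1.115.
Ratio = 1.831/1.115 ≈ 1.64.

1.64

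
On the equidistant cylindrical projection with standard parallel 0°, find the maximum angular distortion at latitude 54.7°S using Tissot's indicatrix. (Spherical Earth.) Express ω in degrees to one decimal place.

31.0°

Plate carrée maps x = Rλ, y = Rφ. The meridian scale is h = 1 and the parallel scale is k = 1/cos φ = sec φ.
At 54.7°: h = 1.000, k = 1.731; principal scales a = 1.731, b = 1.000.
sin(ω/2) = (a − b)/(a + b) = 0.7305/2.731 = 0.2675, so ω = 2 arcsin(0.2675) ≈ 31.0°.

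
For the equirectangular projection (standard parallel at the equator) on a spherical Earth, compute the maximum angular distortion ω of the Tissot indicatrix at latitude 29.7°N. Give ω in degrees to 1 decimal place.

Plate carrée maps x = Rλ, y = Rφ. The meridian scale is h = 1 and the parallel scale is k = 1/cos φ = sec φ.
At 29.7°: h = 1.000, k = 1.151; principal scales a = 1.151, b = 1.000.
sin(ω/2) = (a − b)/(a + b) = 0.1512/2.151 = 0.07030, so ω = 2 arcsin(0.07030) ≈ 8.1°.

8.1°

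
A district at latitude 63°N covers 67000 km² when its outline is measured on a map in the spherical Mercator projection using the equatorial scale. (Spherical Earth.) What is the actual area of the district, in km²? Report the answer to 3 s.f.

The Mercator projection is conformal; its linear scale factor is the same in every direction and equals sec φ = 1/cos φ.
Areal scale = k² = sec²φ = 1/cos²(63°) = 1/0.4540² = 4.852.
True area = apparent / (areal scale) = 67000 / 4.852 ≈ 13800 km².

13800 km²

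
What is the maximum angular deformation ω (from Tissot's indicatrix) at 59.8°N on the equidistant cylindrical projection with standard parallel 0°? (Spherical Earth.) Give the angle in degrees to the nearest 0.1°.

In the plate carrée (x = Rλ, y = Rφ), meridians are true-scale (h = 1) and parallels are stretched by k = sec φ.
At 59.8°: h = 1.000, k = 1.988; principal scales a = 1.988, b = 1.000.
sin(ω/2) = (a − b)/(a + b) = 0.9880/2.988 = 0.3307, so ω = 2 arcsin(0.3307) ≈ 38.6°.

38.6°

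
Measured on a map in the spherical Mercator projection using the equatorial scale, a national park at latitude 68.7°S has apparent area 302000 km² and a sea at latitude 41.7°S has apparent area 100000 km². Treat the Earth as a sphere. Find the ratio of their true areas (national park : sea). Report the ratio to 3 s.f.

0.715

Since Mercator area scale is 1/cos²φ, the true area equals the apparent area multiplied by cos²φ.
True area of national park: 302000 × cos²(68.7°) = 302000 × 0.1320 = 39850 km².
True area of sea: 100000 × cos²(41.7°) = 100000 × 0.5575 = 55750 km².
Ratio = 39850 / 55750 ≈ 0.715.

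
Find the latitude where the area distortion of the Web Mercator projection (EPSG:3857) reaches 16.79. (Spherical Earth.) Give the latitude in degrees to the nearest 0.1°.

75.9°

Mercator areal scale is sec²φ.
sec²φ = 16.79  ⇒  cos²φ = 0.05956  ⇒  cos φ = 0.2440.
φ = arccos(0.2440) ≈ 75.9°.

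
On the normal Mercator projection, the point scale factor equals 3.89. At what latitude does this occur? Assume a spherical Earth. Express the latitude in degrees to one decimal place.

75.1°

Mercator scale is k = sec φ = 1/cos φ.
1/cos φ = 3.89  ⇒  cos φ = 0.2571  ⇒  φ = arccos(0.2571) ≈ 75.1°.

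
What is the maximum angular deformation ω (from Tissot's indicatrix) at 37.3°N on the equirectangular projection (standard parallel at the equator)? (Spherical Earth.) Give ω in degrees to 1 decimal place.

13.1°

For the equirectangular projection with φ₀ = 0 (plate carrée), h = 1 along meridians and k = sec φ along parallels.
At 37.3°: h = 1.000, k = 1.257; principal scales a = 1.257, b = 1.000.
sin(ω/2) = (a − b)/(a + b) = 0.2571/2.257 = 0.1139, so ω = 2 arcsin(0.1139) ≈ 13.1°.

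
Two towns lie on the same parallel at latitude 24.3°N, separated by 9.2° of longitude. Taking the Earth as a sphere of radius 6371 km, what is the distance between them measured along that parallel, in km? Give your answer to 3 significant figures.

Arc length along a parallel = R cos φ · Δλ (with Δλ in radians).
= 6371 × cos 24.3° × (9.2° × π/180) = 6371 × 0.9114 × 0.1606 ≈ 932 km.

932 km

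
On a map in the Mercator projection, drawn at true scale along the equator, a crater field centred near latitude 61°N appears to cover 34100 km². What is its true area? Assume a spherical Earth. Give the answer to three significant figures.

8010 km²

Mercator is conformal, so the point scale is isotropic: h = k = sec φ = 1/cos φ.
Areal scale = k² = sec²φ = 1/cos²(61°) = 1/0.4848² = 4.255.
True area = apparent / (areal scale) = 34100 / 4.255 ≈ 8010 km².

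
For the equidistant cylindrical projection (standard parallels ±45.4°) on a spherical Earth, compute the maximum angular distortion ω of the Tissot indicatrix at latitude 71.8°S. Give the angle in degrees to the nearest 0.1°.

45.2°

With standard parallel φ₀ = 45.4°, the equirectangular projection gives x = Rλ cos φ₀, y = Rφ, so h = 1 and k = cos 45.4° / cos φ.
At 71.8°: h = 1.000, k = 2.248; principal scales a = 2.248, b = 1.000.
sin(ω/2) = (a − b)/(a + b) = 1.248/3.248 = 0.3843, so ω = 2 arcsin(0.3843) ≈ 45.2°.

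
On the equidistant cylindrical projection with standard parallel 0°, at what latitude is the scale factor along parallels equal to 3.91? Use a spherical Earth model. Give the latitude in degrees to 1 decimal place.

75.2°

Plate carrée: h = 1, k = sec φ along parallels.
sec φ = 3.91  ⇒  cos φ = 0.2558  ⇒  φ ≈ 75.2°.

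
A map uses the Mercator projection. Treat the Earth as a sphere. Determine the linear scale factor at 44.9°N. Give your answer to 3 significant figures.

For Mercator, h = k = sec φ (a conformal cylindrical projection has a single point scale, 1/cos φ).
k = 1/cos 44.9° = 1/0.7083 = 1.412.

1.41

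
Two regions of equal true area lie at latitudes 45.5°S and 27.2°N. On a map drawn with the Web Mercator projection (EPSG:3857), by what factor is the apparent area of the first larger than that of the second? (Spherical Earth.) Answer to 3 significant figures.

Mercator areal scale is sec²φ.
At 45.5°: sec²(45.5°) = 1/0.7009² = 2.036.
At 27.2°: sec²(27.2°) = 1/0.8894² = 1.264.
Ratio = 2.036/1.264 = cos²(27.2°)/cos²(45.5°) ≈ 1.61.

1.61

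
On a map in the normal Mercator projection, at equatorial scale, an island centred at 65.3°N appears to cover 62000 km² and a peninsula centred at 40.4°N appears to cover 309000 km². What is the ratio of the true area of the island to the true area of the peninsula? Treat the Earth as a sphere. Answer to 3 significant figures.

Mercator's areal exaggeration is sec²φ; hence true area = (apparent area) · cos²φ.
True area of island: 62000 × cos²(65.3°) = 62000 × 0.1746 = 10830 km².
True area of peninsula: 309000 × cos²(40.4°) = 309000 × 0.5799 = 179200 km².
Ratio = 10830 / 179200 ≈ 0.0604.

0.0604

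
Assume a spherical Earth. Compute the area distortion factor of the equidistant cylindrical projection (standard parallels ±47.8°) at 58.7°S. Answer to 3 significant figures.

The equidistant cylindrical projection with φ₀ = 47.8° has h = 1 (meridians true) and k = cos φ₀ / cos φ along parallels.
Areal scale = h·k = 1 × cos φ₀ / cos φ; at 58.7°, h = 1.000, k = 1.293, so h·k = 1.293.

1.29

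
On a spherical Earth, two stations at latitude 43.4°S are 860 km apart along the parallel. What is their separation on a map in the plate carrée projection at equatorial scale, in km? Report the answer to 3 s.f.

1180 km

For the equirectangular projection with φ₀ = 0 (plate carrée), h = 1 along meridians and k = sec φ along parallels.
Along the parallel, k = sec 43.4° = 1/0.7266 = 1.376.
Map distance = 860 × 1.376 ≈ 1180 km.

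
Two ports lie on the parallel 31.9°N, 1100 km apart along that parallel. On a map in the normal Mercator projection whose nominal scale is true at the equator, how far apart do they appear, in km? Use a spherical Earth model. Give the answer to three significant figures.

For Mercator, h = k = sec φ (a conformal cylindrical projection has a single point scale, 1/cos φ).
Along the parallel, k = sec 31.9° = 1/0.8490 = 1.178.
Map distance = 1100 × 1.178 ≈ 1300 km.

1300 km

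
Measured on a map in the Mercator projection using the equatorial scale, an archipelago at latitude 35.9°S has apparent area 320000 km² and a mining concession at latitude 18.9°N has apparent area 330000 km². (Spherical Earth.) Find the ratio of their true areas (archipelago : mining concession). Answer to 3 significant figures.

0.711

Since Mercator area scale is 1/cos²φ, the true area equals the apparent area multiplied by cos²φ.
True area of archipelago: 320000 × cos²(35.9°) = 320000 × 0.6562 = 210000 km².
True area of mining concession: 330000 × cos²(18.9°) = 330000 × 0.8951 = 295400 km².
Ratio = 210000 / 295400 ≈ 0.711.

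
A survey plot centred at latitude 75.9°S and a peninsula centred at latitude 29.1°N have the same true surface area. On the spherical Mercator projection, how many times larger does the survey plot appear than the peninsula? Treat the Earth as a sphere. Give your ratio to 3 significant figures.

12.9

Mercator areal scale is sec²φ.
At 75.9°: sec²(75.9°) = 1/0.2436² = 16.85.
At 29.1°: sec²(29.1°) = 1/0.8738² = 1.310.
Ratio = 16.85/1.310 = cos²(29.1°)/cos²(75.9°) ≈ 12.9.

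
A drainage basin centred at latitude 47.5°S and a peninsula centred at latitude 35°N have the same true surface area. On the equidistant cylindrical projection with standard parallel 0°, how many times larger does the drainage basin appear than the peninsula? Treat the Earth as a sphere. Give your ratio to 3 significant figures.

For the equirectangular projection with φ₀ = 0 (plate carrée), h = 1 along meridians and k = sec φ along parallels.
Areal scale at 47.5°: h·k = 1.000 × 1.480 = 1.480.
Areal scale at 35°: h·k = 1.000 × 1.221 = 1.221.
Ratio = 1.480/1.221 ≈ 1.21.

1.21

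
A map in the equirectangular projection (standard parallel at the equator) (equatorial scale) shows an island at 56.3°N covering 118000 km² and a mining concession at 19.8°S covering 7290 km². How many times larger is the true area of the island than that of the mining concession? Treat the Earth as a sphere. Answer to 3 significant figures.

On the plate carrée, areal scale = h·k = 1 × sec φ, so true area = apparent × cos φ.
True area of island: 118000 × cos(56.3°) = 118000 × 0.5548 = 65470 km².
True area of mining concession: 7290 × cos(19.8°) = 7290 × 0.9409 = 6859 km².
Ratio = 65470 / 6859 ≈ 9.55.

9.55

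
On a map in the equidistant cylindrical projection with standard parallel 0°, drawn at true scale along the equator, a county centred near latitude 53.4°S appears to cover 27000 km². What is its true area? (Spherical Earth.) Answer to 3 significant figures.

16100 km²

For the equirectangular projection with φ₀ = 0 (plate carrée), h = 1 along meridians and k = sec φ along parallels.
Areal scale = h·k = 1 × sec φ; at 53.4°, h = 1.000, k = 1.677, so h·k = 1.677.
True area = apparent / (areal scale) = 27000 / 1.677 ≈ 16100 km².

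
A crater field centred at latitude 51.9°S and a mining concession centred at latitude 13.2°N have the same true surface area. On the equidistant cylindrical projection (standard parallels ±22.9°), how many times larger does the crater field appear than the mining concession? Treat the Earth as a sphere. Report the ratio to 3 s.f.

In the equirectangular projection with standard parallel φ₀ = 22.9° (x = Rλ cos φ₀, y = Rφ), meridians are true-scale (h = 1) and the parallel scale is k = cos φ₀ / cos φ.
Areal scale at 51.9°: h·k = 1.000 × 1.493 = 1.493.
Areal scale at 13.2°: h·k = 1.000 × 0.9462 = 0.9462.
Ratio = 1.493/0.9462 ≈ 1.58.

1.58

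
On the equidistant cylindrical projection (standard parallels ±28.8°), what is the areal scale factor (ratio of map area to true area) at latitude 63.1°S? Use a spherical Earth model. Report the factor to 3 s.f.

1.94

In the equirectangular projection with standard parallel φ₀ = 28.8° (x = Rλ cos φ₀, y = Rφ), meridians are true-scale (h = 1) and the parallel scale is k = cos φ₀ / cos φ.
Areal scale = h·k = 1 × cos φ₀ / cos φ; at 63.1°, h = 1.000, k = 1.937, so h·k = 1.937.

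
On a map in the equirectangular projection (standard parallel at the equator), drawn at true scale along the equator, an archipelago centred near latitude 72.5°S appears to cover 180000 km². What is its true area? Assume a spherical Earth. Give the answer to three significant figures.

54100 km²

For the equirectangular projection with φ₀ = 0 (plate carrée), h = 1 along meridians and k = sec φ along parallels.
Areal scale = h·k = 1 × sec φ; at 72.5°, h = 1.000, k = 3.326, so h·k = 3.326.
True area = apparent / (areal scale) = 180000 / 3.326 ≈ 54100 km².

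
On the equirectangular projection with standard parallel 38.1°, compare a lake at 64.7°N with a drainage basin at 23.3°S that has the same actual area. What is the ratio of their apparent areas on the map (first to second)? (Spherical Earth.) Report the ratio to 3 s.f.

The equidistant cylindrical projection with φ₀ = 38.1° has h = 1 (meridians true) and k = cos φ₀ / cos φ along parallels.
Areal scale at 64.7°: h·k = 1.000 × 1.841 = 1.841.
Areal scale at 23.3°: h·k = 1.000 × 0.8568 = 0.8568.
Ratio = 1.841/0.8568 ≈ 2.15.

2.15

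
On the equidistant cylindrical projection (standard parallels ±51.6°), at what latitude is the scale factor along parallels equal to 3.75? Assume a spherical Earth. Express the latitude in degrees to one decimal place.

80.5°

With standard parallel φ₀ = 51.6°, the equirectangular projection gives x = Rλ cos φ₀, y = Rφ, so h = 1 and k = cos 51.6° / cos φ.
k = cos φ₀ / cos φ = 3.75  ⇒  cos φ = cos 51.6° / 3.75 = 0.1656.
φ = arccos(0.1656) ≈ 80.5°.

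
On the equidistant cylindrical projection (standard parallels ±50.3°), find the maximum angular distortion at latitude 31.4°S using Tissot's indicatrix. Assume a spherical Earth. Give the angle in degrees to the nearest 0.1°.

The equidistant cylindrical projection with φ₀ = 50.3° has h = 1 (meridians true) and k = cos φ₀ / cos φ along parallels.
At 31.4°: h = 1.000, k = 0.7484; principal scales a = 1.000, b = 0.7484.
sin(ω/2) = (a − b)/(a + b) = 0.2516/1.748 = 0.1439, so ω = 2 arcsin(0.1439) ≈ 16.6°.

16.6°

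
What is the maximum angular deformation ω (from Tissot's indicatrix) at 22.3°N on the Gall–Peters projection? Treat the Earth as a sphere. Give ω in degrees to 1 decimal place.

30.4°

The Gall–Peters projection is cylindrical equal-area with φ₀ = 45°. Cylindrical equal-area (φ₀ = 45°): h = cos φ / cos 45° along meridians, k = cos 45° / cos φ along parallels; h·k = 1.
At 22.3°: h = 1.308, k = 0.7643; principal scales a = 1.308, b = 0.7643.
sin(ω/2) = (a − b)/(a + b) = 0.5442/2.073 = 0.2625, so ω = 2 arcsin(0.2625) ≈ 30.4°.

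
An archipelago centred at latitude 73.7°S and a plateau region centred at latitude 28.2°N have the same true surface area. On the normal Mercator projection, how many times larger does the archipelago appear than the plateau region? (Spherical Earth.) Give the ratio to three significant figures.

On Mercator, area is exaggerated by sec²φ = 1/cos²φ.
At 73.7°: sec²(73.7°) = 1/0.2807² = 12.69.
At 28.2°: sec²(28.2°) = 1/0.8813² = 1.288.
Ratio = 12.69/1.288 = cos²(28.2°)/cos²(73.7°) ≈ 9.86.

9.86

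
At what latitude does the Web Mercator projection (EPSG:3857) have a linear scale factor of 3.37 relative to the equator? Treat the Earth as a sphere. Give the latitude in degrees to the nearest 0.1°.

Mercator scale is k = sec φ = 1/cos φ.
1/cos φ = 3.37  ⇒  cos φ = 0.2967  ⇒  φ = arccos(0.2967) ≈ 72.7°.

72.7°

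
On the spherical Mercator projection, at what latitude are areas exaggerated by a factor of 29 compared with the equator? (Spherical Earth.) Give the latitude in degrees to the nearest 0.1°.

79.3°

Mercator areal scale is sec²φ.
sec²φ = 29  ⇒  cos²φ = 0.03448  ⇒  cos φ = 0.1857.
φ = arccos(0.1857) ≈ 79.3°.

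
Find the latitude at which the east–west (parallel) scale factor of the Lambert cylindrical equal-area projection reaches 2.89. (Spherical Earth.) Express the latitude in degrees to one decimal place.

The Lambert cylindrical equal-area projection is the cylindrical equal-area projection with its standard parallel at the equator (φ₀ = 0). For cylindrical equal-area with standard parallel φ₀, h = cos φ / cos φ₀ and k = cos φ₀ / cos φ, so h·k = 1.
k = cos φ₀ / cos φ = 2.89  ⇒  cos φ = cos 0° / 2.89 = 0.3460.
φ = arccos(0.3460) ≈ 69.8°.

69.8°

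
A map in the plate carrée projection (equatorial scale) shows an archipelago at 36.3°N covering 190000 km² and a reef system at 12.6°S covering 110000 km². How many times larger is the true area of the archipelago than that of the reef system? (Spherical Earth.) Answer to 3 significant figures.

On the plate carrée, areal scale = h·k = 1 × sec φ, so true area = apparent × cos φ.
True area of archipelago: 190000 × cos(36.3°) = 190000 × 0.8059 = 153100 km².
True area of reef system: 110000 × cos(12.6°) = 110000 × 0.9759 = 107400 km².
Ratio = 153100 / 107400 ≈ 1.43.

1.43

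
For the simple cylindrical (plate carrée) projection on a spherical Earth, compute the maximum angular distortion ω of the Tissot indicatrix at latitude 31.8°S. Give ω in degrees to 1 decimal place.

9.3°

Plate carrée maps x = Rλ, y = Rφ. The meridian scale is h = 1 and the parallel scale is k = 1/cos φ = sec φ.
At 31.8°: h = 1.000, k = 1.177; principal scales a = 1.177, b = 1.000.
sin(ω/2) = (a − b)/(a + b) = 0.1766/2.177 = 0.08114, so ω = 2 arcsin(0.08114) ≈ 9.3°.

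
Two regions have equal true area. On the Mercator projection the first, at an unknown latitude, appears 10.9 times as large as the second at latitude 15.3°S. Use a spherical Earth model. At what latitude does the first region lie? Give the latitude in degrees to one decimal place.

73.0°

For equal true areas on Mercator, apparent areas scale as sec²φ, so the ratio is cos²φ₂ / cos²φ₁.
cos²φ₂ / cos²φ₁ = 10.9  ⇒  cos φ₁ = cos 15.3° / √10.9 = 0.9646/3.302 = 0.2922.
φ₁ = arccos(0.2922) ≈ 73.0°.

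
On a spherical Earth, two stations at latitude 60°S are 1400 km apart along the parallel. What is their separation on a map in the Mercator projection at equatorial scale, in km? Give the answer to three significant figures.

The Mercator projection is conformal; its linear scale factor is the same in every direction and equals sec φ = 1/cos φ.
Along the parallel, k = sec 60° = 1/0.5000 = 2.000.
Map distance = 1400 × 2.000 ≈ 2800 km.

2800 km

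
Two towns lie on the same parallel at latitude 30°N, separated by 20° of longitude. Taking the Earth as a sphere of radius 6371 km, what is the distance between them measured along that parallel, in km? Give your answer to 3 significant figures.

1930 km

Arc length along a parallel = R cos φ · Δλ (with Δλ in radians).
= 6371 × cos 30° × (20° × π/180) = 6371 × 0.8660 × 0.3491 ≈ 1930 km.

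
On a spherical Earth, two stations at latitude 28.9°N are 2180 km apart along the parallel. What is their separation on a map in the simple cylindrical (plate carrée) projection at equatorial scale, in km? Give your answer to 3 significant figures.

2490 km

In the plate carrée (x = Rλ, y = Rφ), meridians are true-scale (h = 1) and parallels are stretched by k = sec φ.
Along the parallel, k = sec 28.9° = 1/0.8755 = 1.142.
Map distance = 2180 × 1.142 ≈ 2490 km.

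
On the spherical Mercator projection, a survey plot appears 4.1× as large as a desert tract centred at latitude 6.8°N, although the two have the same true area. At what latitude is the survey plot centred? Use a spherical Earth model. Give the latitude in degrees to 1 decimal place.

On Mercator, (apparent₁)/(apparent₂) = sec²φ₁ / sec²φ₂ when true areas are equal.
cos²φ₂ / cos²φ₁ = 4.1  ⇒  cos φ₁ = cos 6.8° / √4.1 = 0.9930/2.025 = 0.4904.
φ₁ = arccos(0.4904) ≈ 60.6°.

60.6°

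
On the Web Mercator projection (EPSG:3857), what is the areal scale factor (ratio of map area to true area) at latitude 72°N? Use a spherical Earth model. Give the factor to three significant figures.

10.5

Mercator is conformal, so the point scale is isotropic: h = k = sec φ = 1/cos φ.
Areal scale = k² = sec²φ = 1/cos²(72°) = 1/0.3090² = 10.47.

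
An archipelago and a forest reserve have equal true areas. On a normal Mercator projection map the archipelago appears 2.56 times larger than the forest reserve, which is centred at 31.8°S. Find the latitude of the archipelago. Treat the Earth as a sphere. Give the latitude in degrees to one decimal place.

57.9°

For equal true areas on Mercator, apparent areas scale as sec²φ, so the ratio is cos²φ₂ / cos²φ₁.
cos²φ₂ / cos²φ₁ = 2.56  ⇒  cos φ₁ = cos 31.8° / √2.56 = 0.8499/1.600 = 0.5312.
φ₁ = arccos(0.5312) ≈ 57.9°.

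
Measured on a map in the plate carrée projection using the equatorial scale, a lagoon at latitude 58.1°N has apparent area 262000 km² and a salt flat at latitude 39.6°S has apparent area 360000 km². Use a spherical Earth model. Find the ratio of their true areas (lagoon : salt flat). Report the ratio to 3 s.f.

Plate carrée has h = 1 and k = sec φ, giving areal scale sec φ; true area = (apparent area) · cos φ.
True area of lagoon: 262000 × cos(58.1°) = 262000 × 0.5284 = 138500 km².
True area of salt flat: 360000 × cos(39.6°) = 360000 × 0.7705 = 277400 km².
Ratio = 138500 / 277400 ≈ 0.499.

0.499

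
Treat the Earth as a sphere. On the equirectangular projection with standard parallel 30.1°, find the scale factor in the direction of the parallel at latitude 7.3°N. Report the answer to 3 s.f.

0.872

In the equirectangular projection with standard parallel φ₀ = 30.1° (x = Rλ cos φ₀, y = Rφ), meridians are true-scale (h = 1) and the parallel scale is k = cos φ₀ / cos φ.
k = cos 30.1° / cos 7.3° = 0.8652/0.9919 = 0.8722.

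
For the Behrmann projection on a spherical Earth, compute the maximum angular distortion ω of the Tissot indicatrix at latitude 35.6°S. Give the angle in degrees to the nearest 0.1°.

Behrmann is a cylindrical equal-area projection with standard parallels at ±30°. Cylindrical equal-area (φ₀ = 30°): h = cos φ / cos 30° along meridians, k = cos 30° / cos φ along parallels; h·k = 1.
At 35.6°: h = 0.9389, k = 1.065; principal scales a = 1.065, b = 0.9389.
sin(ω/2) = (a − b)/(a + b) = 0.1262/2.004 = 0.06298, so ω = 2 arcsin(0.06298) ≈ 7.2°.

7.2°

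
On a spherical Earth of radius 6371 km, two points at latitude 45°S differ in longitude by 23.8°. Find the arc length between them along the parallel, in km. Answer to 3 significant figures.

1870 km

Arc length along a parallel = R cos φ · Δλ (with Δλ in radians).
= 6371 × cos 45° × (23.8° × π/180) = 6371 × 0.7071 × 0.4154 ≈ 1870 km.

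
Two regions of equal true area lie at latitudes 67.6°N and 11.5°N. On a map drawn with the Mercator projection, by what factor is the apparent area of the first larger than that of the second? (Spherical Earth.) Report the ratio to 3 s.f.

6.61

Mercator is conformal with k = sec φ, so areal scale = k² = sec²φ.
At 67.6°: sec²(67.6°) = 1/0.3811² = 6.886.
At 11.5°: sec²(11.5°) = 1/0.9799² = 1.041.
Ratio = 6.886/1.041 = cos²(11.5°)/cos²(67.6°) ≈ 6.61.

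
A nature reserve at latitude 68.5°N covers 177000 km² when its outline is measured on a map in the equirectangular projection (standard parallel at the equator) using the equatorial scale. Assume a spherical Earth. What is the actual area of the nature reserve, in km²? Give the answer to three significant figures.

Plate carrée maps x = Rλ, y = Rφ. The meridian scale is h = 1 and the parallel scale is k = 1/cos φ = sec φ.
Areal scale = h·k = 1 × sec φ; at 68.5°, h = 1.000, k = 2.729, so h·k = 2.729.
True area = apparent / (areal scale) = 177000 / 2.729 ≈ 64900 km².

64900 km²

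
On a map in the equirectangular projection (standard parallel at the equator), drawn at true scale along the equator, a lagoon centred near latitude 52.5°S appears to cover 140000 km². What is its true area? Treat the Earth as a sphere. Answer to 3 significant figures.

For the equirectangular projection with φ₀ = 0 (plate carrée), h = 1 along meridians and k = sec φ along parallels.
Areal scale = h·k = 1 × sec φ; at 52.5°, h = 1.000, k = 1.643, so h·k = 1.643.
True area = apparent / (areal scale) = 140000 / 1.643 ≈ 85200 km².

85200 km²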